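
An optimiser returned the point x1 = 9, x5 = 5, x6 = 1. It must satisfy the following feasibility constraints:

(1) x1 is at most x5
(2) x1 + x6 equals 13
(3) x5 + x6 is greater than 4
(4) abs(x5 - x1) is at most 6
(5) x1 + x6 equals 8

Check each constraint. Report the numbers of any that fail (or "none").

(1) x1 = 9, x5 = 5; 9 > 5 (want ≤) — fails.
(2) x1 + x6 = 9 + 1 = 10, not 13 — fails.
(3) x5 + x6 = 5 + 1 = 6; 6 > 4 — holds.
(4) abs(5 - 9) = 4; 4 ≤ 6 — holds.
(5) x1 + x6 = 9 + 1 = 10, not 8 — fails.

Constraints 1, 2, and 5 do not hold.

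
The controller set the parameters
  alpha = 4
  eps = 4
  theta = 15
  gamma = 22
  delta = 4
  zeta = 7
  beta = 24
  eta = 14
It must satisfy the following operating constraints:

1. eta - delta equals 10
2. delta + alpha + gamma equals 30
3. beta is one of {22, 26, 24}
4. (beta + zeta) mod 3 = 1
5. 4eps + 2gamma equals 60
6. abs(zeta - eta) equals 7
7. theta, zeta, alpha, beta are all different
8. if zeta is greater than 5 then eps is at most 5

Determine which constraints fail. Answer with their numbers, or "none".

No violations.

1. eta - delta = 14 - 4 = 10 — OK.
2. delta + alpha + gamma = 4 + 4 + 22 = 30 — OK.
3. beta = 24 is in {22, 26, 24} — OK.
4. beta + zeta = 31; 31 mod 3 = 1 — OK.
5. 4eps + 2gamma = 4(4) + 2(22) = 60 — OK.
6. abs(7 - 14) = 7 — OK.
7. values 15, 7, 4, 24 are pairwise distinct — OK.
8. zeta = 7 > 5, so we need eps ≤ 5; eps = 4 ≤ 5 — OK.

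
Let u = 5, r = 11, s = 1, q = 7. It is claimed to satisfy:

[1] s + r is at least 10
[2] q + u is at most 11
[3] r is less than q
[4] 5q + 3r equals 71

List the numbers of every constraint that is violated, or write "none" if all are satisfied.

Violated: 2, 3, and 4.

[1] s + r = 1 + 11 = 12; 12 ≥ 10  holds
[2] q + u = 7 + 5 = 12; 12 > 11, bound 11 not met  fails
[3] r = 11, q = 7; 11 ≥ 7 (want <)  fails
[4] 5q + 3r = 5(7) + 3(11) = 68, not 71  fails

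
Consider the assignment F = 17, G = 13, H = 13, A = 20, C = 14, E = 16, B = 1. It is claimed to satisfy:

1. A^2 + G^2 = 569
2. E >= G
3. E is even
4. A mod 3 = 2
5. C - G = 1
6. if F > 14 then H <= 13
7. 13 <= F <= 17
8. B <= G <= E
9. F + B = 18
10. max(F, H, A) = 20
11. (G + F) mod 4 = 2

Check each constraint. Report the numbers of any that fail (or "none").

1. A^2 + G^2 = 20^2 + 13^2 = 400 + 169 = 569  ✔
2. E = 16, G = 13; 16 ≥ 13  ✔
3. E = 16 is even  ✔
4. 20 mod 3 = 2  ✔
5. C - G = 14 - 13 = 1  ✔
6. F = 17 > 14, so we need H ≤ 13; H = 13 ≤ 13  ✔
7. F = 17 lies in [13, 17]  ✔
8. values 1 <= 13 <= 16  ✔
9. F + B = 17 + 1 = 18  ✔
10. max(17, 13, 20) = 20  ✔
11. G + F = 30; 30 mod 4 = 2  ✔

All constraints are satisfied.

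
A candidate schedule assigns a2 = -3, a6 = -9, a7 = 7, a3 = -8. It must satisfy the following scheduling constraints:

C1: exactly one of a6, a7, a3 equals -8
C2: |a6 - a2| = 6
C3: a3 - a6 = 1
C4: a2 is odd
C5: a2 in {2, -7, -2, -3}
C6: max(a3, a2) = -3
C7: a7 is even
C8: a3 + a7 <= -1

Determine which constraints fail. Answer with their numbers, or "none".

C1: a6=-9, a7=7, a3=-8; 1 of them equals -8  ✔
C2: |-9 - (-3)| = 6  ✔
C3: a3 - a6 = -8 - (-9) = 1  ✔
C4: a2 = -3 is odd  ✔
C5: a2 = -3 is in {2, -7, -2, -3}  ✔
C6: max(-8, -3) = -3  ✔
C7: a7 = 7 is odd  ✘
C8: a3 + a7 = -8 + 7 = -1; -1 ≤ -1  ✔

Violated: 7.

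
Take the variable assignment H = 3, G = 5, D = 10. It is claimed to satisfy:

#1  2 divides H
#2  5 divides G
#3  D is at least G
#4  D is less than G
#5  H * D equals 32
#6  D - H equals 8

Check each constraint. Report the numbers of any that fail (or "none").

#1 3 = 2*1 + 1, so 2 does not divide 3 — violated.
#2 5 / 5 = 1, so 5 divides 5 — OK.
#3 D = 10, G = 5; 10 ≥ 5 — OK.
#4 D = 10, G = 5; 10 ≥ 5 (want <) — violated.
#5 H * D = 3 * 10 = 30, not 32 — violated.
#6 D - H = 10 - 3 = 7, not 8 — violated.

Violated: 1, 4, 5, 6.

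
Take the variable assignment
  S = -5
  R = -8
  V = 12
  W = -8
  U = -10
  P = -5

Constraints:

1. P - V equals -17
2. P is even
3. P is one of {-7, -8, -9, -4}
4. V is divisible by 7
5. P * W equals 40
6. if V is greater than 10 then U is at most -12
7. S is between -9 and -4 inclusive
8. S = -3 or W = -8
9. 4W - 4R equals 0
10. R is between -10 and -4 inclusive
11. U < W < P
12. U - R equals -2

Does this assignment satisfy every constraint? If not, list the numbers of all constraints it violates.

The assignment fails constraints 2, 3, 4, and 6.

1. P - V = -5 - 12 = -17 — OK.
2. P = -5 is odd — violated.
3. P = -5 is not in {-7, -8, -9, -4} — violated.
4. 12 = 7*1 + 5, so 7 does not divide 12 — violated.
5. P * W = -5 * (-8) = 40 — OK.
6. V = 12 > 10, so we need U ≤ -12; but U = -10 > -12 — violated.
7. S = -5 lies in [-9, -4] — OK.
8. S = -5 ≠ -3, but W = -8 = -8 (second disjunct) — OK.
9. 4W - 4R = 4(-8) - 4(-8) = 0 — OK.
10. R = -8 lies in [-10, -4] — OK.
11. values -10 < -8 < -5 — OK.
12. U - R = -10 - (-8) = -2 — OK.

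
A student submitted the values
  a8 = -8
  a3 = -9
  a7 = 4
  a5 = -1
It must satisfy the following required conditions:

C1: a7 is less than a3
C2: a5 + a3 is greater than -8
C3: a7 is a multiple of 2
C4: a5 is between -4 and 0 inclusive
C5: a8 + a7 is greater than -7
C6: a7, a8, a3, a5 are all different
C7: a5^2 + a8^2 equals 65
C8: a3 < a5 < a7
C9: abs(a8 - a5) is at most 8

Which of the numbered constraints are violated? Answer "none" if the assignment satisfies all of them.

Violated: 1, 2.

C1: a7 = 4, a3 = -9; 4 ≥ -9 (want <) — fails.
C2: a5 + a3 = -1 + (-9) = -10; -10 ≤ -8, bound -8 not met — fails.
C3: 4 / 2 = 2, so 2 divides 4 — holds.
C4: a5 = -1 lies in [-4, 0] — holds.
C5: a8 + a7 = -8 + 4 = -4; -4 > -7 — holds.
C6: values 4, -8, -9, -1 are pairwise distinct — holds.
C7: a5^2 + a8^2 = (-1)^2 + (-8)^2 = 1 + 64 = 65 — holds.
C8: values -9 < -1 < 4 — holds.
C9: abs(-8 - (-1)) = 7; 7 ≤ 8 — holds.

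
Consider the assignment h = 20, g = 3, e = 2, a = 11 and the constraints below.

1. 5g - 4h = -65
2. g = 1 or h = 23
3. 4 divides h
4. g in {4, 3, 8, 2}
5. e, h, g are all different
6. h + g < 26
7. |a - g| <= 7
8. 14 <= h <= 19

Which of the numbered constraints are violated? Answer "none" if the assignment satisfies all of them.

1. 5g - 4h = 5(3) - 4(20) = -65  yes
2. g = 3 ≠ 1 and h = 20 ≠ 23; both disjuncts false  no
3. 20 / 4 = 5, so 4 divides 20  yes
4. g = 3 is in {4, 3, 8, 2}  yes
5. values 2, 20, 3 are pairwise distinct  yes
6. h + g = 20 + 3 = 23; 23 < 26  yes
7. |11 - 3| = 8; 8 > 7, exceeds bound 7  no
8. h = 20 is outside [14, 19]  no

Violated: 2, 7, and 8.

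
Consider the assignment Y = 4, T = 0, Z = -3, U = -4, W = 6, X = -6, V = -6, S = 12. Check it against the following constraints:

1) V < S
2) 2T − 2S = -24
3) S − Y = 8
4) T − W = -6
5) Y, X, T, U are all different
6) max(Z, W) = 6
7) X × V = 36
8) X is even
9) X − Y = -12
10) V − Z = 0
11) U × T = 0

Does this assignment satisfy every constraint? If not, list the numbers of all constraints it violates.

Constraints 9 and 10 do not hold.

1) V = -6, S = 12; -6 < 12 — satisfied.
2) 2T − 2S = 2(0) − 2(12) = -24 — satisfied.
3) S − Y = 12 − 4 = 8 — satisfied.
4) T − W = 0 − 6 = -6 — satisfied.
5) values 4, -6, 0, -4 are pairwise distinct — satisfied.
6) max(-3, 6) = 6 — satisfied.
7) X × V = -6 × (-6) = 36 — satisfied.
8) X = -6 is even — satisfied.
9) X − Y = -6 − 4 = -10, not -12 — violated.
10) V − Z = -6 − (-3) = -3, not 0 — violated.
11) U × T = -4 × 0 = 0 — satisfied.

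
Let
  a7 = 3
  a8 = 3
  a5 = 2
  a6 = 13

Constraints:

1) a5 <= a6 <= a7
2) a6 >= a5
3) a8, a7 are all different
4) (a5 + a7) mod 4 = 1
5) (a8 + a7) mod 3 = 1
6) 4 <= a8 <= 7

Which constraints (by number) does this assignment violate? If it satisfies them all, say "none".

1) values 2, 13, 3; a6 = 13 is not <= a7 = 3  no
2) a6 = 13, a5 = 2; 13 ≥ 2  yes
3) a8 = a7 = 3, not all different  no
4) a5 + a7 = 5; 5 mod 4 = 1  yes
5) a8 + a7 = 6; 6 mod 3 = 0, not 1  no
6) a8 = 3 is outside [4, 7]  no

Constraints 1, 3, 5, and 6 are violated.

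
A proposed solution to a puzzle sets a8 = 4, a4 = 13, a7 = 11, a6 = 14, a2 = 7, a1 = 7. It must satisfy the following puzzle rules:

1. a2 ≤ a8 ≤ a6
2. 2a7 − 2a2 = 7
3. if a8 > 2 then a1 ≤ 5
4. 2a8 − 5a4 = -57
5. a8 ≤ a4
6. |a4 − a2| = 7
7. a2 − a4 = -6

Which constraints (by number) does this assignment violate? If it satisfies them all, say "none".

Violated: 1, 2, 3, 6.

1. values 7, 4, 14; a2 = 7 is not ≤ a8 = 4 — violated.
2. 2a7 − 2a2 = 2(11) − 2(7) = 8, not 7 — violated.
3. a8 = 4 > 2, so we need a1 ≤ 5; but a1 = 7 > 5 — violated.
4. 2a8 − 5a4 = 2(4) − 5(13) = -57 — OK.
5. a8 = 4, a4 = 13; 4 ≤ 13 — OK.
6. |13 − 7| = 6, not 7 — violated.
7. a2 − a4 = 7 − 13 = -6 — OK.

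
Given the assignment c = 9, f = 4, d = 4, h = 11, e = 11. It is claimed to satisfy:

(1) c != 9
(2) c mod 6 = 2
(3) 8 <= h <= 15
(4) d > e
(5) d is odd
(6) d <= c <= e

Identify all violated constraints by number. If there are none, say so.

Constraints 1, 2, 4, and 5 are violated.

(1) c = 9, but 9 is required to differ  ✗
(2) 9 mod 6 = 3, not 2  ✗
(3) h = 11 lies in [8, 15]  ✓
(4) d = 4, e = 11; 4 ≤ 11 (want >)  ✗
(5) d = 4 is even  ✗
(6) values 4 <= 9 <= 11  ✓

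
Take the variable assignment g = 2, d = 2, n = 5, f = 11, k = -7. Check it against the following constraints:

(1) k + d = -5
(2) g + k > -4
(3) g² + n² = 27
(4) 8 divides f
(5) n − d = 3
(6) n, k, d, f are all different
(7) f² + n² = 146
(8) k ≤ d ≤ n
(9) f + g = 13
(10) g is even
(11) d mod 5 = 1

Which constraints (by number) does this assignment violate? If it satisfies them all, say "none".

No — constraints 2, 3, 4, and 11 are not satisfied.

(1) k + d = -7 + 2 = -5  ✔
(2) g + k = 2 + (-7) = -5; -5 ≤ -4, bound -4 not met  ✘
(3) g² + n² = 2² + 5² = 4 + 25 = 29, not 27  ✘
(4) 11 = 8×1 + 3, so 8 does not divide 11  ✘
(5) n − d = 5 − 2 = 3  ✔
(6) values 5, -7, 2, 11 are pairwise distinct  ✔
(7) f² + n² = 11² + 5² = 121 + 25 = 146  ✔
(8) values -7 ≤ 2 ≤ 5  ✔
(9) f + g = 11 + 2 = 13  ✔
(10) g = 2 is even  ✔
(11) 2 mod 5 = 2, not 1  ✘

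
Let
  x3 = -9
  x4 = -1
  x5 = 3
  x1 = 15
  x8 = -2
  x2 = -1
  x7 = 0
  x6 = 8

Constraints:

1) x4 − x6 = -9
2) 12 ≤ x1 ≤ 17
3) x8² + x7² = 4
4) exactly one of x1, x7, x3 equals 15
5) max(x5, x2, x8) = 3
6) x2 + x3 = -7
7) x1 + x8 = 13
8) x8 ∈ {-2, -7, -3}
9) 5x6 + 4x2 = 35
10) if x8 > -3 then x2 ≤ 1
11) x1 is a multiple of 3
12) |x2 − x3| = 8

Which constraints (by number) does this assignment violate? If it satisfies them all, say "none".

1) x4 − x6 = -1 − 8 = -9 — holds.
2) x1 = 15 lies in [12, 17] — holds.
3) x8² + x7² = (-2)² + 0² = 4 + 0 = 4 — holds.
4) x1=15, x7=0, x3=-9; 1 of them equals 15 — holds.
5) max(3, -1, -2) = 3 — holds.
6) x2 + x3 = -1 + (-9) = -10, not -7 — fails.
7) x1 + x8 = 15 + (-2) = 13 — holds.
8) x8 = -2 is in {-2, -7, -3} — holds.
9) 5x6 + 4x2 = 5(8) + 4(-1) = 36, not 35 — fails.
10) x8 = -2 > -3, so we need x2 ≤ 1; x2 = -1 ≤ 1 — holds.
11) 15 / 3 = 5, so 3 divides 15 — holds.
12) |-1 − (-9)| = 8 — holds.

Constraints 6, 9 are violated.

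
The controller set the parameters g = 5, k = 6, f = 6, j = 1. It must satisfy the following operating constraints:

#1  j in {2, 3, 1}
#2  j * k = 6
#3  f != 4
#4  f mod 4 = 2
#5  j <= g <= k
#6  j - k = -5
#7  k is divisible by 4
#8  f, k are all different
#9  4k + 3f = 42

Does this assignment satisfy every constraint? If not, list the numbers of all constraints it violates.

Violated: 7 and 8.

#1 j = 1 is in {2, 3, 1} — holds.
#2 j * k = 1 * 6 = 6 — holds.
#3 f = 6, and 6 ≠ 4 — holds.
#4 6 mod 4 = 2 — holds.
#5 values 1 <= 5 <= 6 — holds.
#6 j - k = 1 - 6 = -5 — holds.
#7 6 = 4*1 + 2, so 4 does not divide 6 — does not hold.
#8 f = k = 6, not all different — does not hold.
#9 4k + 3f = 4(6) + 3(6) = 42 — holds.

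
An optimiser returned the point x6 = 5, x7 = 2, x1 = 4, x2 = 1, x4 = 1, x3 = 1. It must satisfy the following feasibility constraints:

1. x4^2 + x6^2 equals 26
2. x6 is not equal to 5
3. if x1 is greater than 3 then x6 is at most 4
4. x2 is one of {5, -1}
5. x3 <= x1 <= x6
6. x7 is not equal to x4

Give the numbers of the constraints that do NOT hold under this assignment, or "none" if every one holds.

1. x4^2 + x6^2 = 1^2 + 5^2 = 1 + 25 = 26  holds
2. x6 = 5, but 5 is required to differ  fails
3. x1 = 4 > 3, so we need x6 ≤ 4; but x6 = 5 > 4  fails
4. x2 = 1 is not in {5, -1}  fails
5. values 1 <= 4 <= 5  holds
6. x7 = 2, x4 = 1; distinct  holds

No — constraints 2, 3, and 4 are not satisfied.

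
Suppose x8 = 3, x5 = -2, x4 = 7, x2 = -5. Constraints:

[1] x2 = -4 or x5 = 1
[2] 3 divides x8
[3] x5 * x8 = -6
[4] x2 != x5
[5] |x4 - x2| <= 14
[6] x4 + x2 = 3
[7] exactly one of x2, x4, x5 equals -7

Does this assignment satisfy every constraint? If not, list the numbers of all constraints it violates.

The assignment fails constraints 1, 6, 7.

[1] x2 = -5 ≠ -4 and x5 = -2 ≠ 1; both disjuncts false  ✘
[2] 3 / 3 = 1, so 3 divides 3  ✔
[3] x5 * x8 = -2 * 3 = -6  ✔
[4] x2 = -5, x5 = -2; distinct  ✔
[5] |7 - (-5)| = 12; 12 ≤ 14  ✔
[6] x4 + x2 = 7 + (-5) = 2, not 3  ✘
[7] x2=-5, x4=7, x5=-2; 0 of them equal -7, not exactly one  ✘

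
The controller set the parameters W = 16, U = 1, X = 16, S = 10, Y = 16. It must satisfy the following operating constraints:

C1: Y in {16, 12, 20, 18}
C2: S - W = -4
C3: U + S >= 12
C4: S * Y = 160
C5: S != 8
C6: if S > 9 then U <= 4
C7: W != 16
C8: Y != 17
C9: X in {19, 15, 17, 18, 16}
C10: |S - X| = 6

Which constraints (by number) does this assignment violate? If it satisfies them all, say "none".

No — constraints 2, 3, and 7 are not satisfied.

C1: Y = 16 is in {16, 12, 20, 18} — holds.
C2: S - W = 10 - 16 = -6, not -4 — fails.
C3: U + S = 1 + 10 = 11; 11 < 12, bound 12 not met — fails.
C4: S * Y = 10 * 16 = 160 — holds.
C5: S = 10, and 10 ≠ 8 — holds.
C6: S = 10 > 9, so we need U ≤ 4; U = 1 ≤ 4 — holds.
C7: W = 16, but 16 is required to differ — fails.
C8: Y = 16, and 16 ≠ 17 — holds.
C9: X = 16 is in {19, 15, 17, 18, 16} — holds.
C10: |10 - 16| = 6 — holds.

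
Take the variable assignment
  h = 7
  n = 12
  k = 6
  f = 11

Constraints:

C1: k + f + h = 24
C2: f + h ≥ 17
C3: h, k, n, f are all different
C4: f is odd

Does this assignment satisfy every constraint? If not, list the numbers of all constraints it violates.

None — every constraint holds.

C1: k + f + h = 6 + 11 + 7 = 24 — holds.
C2: f + h = 11 + 7 = 18; 18 ≥ 17 — holds.
C3: values 7, 6, 12, 11 are pairwise distinct — holds.
C4: f = 11 is odd — holds.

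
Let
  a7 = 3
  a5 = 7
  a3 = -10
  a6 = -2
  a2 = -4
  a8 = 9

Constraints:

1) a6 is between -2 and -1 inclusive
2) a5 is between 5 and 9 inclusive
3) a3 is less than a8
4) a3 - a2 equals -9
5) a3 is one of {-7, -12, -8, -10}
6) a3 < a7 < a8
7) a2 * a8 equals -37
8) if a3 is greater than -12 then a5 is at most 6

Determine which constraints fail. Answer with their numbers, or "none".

1) a6 = -2 lies in [-2, -1]  true
2) a5 = 7 lies in [5, 9]  true
3) a3 = -10, a8 = 9; -10 < 9  true
4) a3 - a2 = -10 - (-4) = -6, not -9  false
5) a3 = -10 is in {-7, -12, -8, -10}  true
6) values -10 < 3 < 9  true
7) a2 * a8 = -4 * 9 = -36, not -37  false
8) a3 = -10 > -12, so we need a5 ≤ 6; but a5 = 7 > 6  false

No — constraints 4, 7, and 8 are not satisfied.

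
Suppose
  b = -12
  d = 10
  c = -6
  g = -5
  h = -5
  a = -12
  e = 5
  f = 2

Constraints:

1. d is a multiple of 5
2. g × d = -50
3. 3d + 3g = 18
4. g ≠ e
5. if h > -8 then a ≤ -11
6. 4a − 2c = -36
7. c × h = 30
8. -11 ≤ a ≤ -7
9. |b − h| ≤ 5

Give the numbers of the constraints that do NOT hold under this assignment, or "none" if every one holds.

Constraints 3, 8, and 9 do not hold.

1. 10 / 5 = 2, so 5 divides 10  yes
2. g × d = -5 × 10 = -50  yes
3. 3d + 3g = 3(10) + 3(-5) = 15, not 18  no
4. g = -5, e = 5; distinct  yes
5. h = -5 > -8, so we need a ≤ -11; a = -12 ≤ -11  yes
6. 4a − 2c = 4(-12) − 2(-6) = -36  yes
7. c × h = -6 × (-5) = 30  yes
8. a = -12 is outside [-11, -7]  no
9. |-12 − (-5)| = 7; 7 > 5, exceeds bound 5  no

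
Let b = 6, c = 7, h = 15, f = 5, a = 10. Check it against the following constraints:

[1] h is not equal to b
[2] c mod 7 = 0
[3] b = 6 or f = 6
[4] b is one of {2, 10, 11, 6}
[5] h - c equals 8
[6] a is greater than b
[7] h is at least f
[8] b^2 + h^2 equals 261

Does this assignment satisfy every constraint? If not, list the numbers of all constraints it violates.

[1] h = 15, b = 6; distinct  ✔
[2] 7 mod 7 = 0  ✔
[3] b = 6 = 6 (first disjunct)  ✔
[4] b = 6 is in {2, 10, 11, 6}  ✔
[5] h - c = 15 - 7 = 8  ✔
[6] a = 10, b = 6; 10 > 6  ✔
[7] h = 15, f = 5; 15 ≥ 5  ✔
[8] b^2 + h^2 = 6^2 + 15^2 = 36 + 225 = 261  ✔

All constraints are satisfied.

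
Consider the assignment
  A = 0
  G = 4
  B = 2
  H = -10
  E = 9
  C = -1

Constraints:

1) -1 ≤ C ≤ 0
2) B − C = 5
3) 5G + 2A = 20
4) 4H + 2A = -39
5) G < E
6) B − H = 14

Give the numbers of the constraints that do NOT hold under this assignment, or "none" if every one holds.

1) C = -1 lies in [-1, 0] — holds.
2) B − C = 2 − (-1) = 3, not 5 — does not hold.
3) 5G + 2A = 5(4) + 2(0) = 20 — holds.
4) 4H + 2A = 4(-10) + 2(0) = -40, not -39 — does not hold.
5) G = 4, E = 9; 4 < 9 — holds.
6) B − H = 2 − (-10) = 12, not 14 — does not hold.

Constraints 2, 4, and 6 are violated.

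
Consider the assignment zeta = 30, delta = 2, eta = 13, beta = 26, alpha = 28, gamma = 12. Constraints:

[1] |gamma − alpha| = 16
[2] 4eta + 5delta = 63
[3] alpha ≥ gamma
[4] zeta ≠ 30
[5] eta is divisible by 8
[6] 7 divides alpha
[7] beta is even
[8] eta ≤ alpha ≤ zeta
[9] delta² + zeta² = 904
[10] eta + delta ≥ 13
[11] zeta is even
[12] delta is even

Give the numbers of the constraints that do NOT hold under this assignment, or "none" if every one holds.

[1] |12 − 28| = 16 — holds.
[2] 4eta + 5delta = 4(13) + 5(2) = 62, not 63 — does not hold.
[3] alpha = 28, gamma = 12; 28 ≥ 12 — holds.
[4] zeta = 30, but 30 is required to differ — does not hold.
[5] 13 = 8×1 + 5, so 8 does not divide 13 — does not hold.
[6] 28 / 7 = 4, so 7 divides 28 — holds.
[7] beta = 26 is even — holds.
[8] values 13 ≤ 28 ≤ 30 — holds.
[9] delta² + zeta² = 2² + 30² = 4 + 900 = 904 — holds.
[10] eta + delta = 13 + 2 = 15; 15 ≥ 13 — holds.
[11] zeta = 30 is even — holds.
[12] delta = 2 is even — holds.

Constraints 2, 4, and 5 are violated.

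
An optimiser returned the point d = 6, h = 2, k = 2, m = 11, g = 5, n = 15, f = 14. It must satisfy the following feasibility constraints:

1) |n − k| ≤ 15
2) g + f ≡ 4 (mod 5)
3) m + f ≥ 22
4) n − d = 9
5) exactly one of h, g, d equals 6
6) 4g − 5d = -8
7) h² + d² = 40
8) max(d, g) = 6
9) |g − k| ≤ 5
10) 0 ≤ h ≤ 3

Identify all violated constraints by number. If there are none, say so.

Constraint 6 is violated.

1) |15 − 2| = 13; 13 ≤ 15 — OK.
2) g + f = 19; 19 mod 5 = 4 — OK.
3) m + f = 11 + 14 = 25; 25 ≥ 22 — OK.
4) n − d = 15 − 6 = 9 — OK.
5) h=2, g=5, d=6; 1 of them equals 6 — OK.
6) 4g − 5d = 4(5) − 5(6) = -10, not -8 — violated.
7) h² + d² = 2² + 6² = 4 + 36 = 40 — OK.
8) max(6, 5) = 6 — OK.
9) |5 − 2| = 3; 3 ≤ 5 — OK.
10) h = 2 lies in [0, 3] — OK.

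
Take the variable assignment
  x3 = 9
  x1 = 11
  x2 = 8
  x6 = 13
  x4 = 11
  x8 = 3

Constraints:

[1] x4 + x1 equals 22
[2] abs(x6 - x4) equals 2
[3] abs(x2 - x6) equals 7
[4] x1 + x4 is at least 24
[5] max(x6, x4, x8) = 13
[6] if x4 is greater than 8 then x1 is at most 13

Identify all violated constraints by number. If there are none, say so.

[1] x4 + x1 = 11 + 11 = 22 — holds.
[2] abs(13 - 11) = 2 — holds.
[3] abs(8 - 13) = 5, not 7 — fails.
[4] x1 + x4 = 11 + 11 = 22; 22 < 24, bound 24 not met — fails.
[5] max(13, 11, 3) = 13 — holds.
[6] x4 = 11 > 8, so we need x1 ≤ 13; x1 = 11 ≤ 13 — holds.

Violated: 3, 4.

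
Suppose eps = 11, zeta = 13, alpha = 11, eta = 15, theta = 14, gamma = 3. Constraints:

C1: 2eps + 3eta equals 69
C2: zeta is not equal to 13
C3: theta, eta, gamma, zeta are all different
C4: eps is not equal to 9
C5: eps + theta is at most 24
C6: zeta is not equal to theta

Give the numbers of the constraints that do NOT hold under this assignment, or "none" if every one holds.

C1: 2eps + 3eta = 2(11) + 3(15) = 67, not 69  FAIL
C2: zeta = 13, but 13 is required to differ  FAIL
C3: values 14, 15, 3, 13 are pairwise distinct  OK
C4: eps = 11, and 11 ≠ 9  OK
C5: eps + theta = 11 + 14 = 25; 25 > 24, bound 24 not met  FAIL
C6: zeta = 13, theta = 14; distinct  OK

Constraints 1, 2, and 5 are violated.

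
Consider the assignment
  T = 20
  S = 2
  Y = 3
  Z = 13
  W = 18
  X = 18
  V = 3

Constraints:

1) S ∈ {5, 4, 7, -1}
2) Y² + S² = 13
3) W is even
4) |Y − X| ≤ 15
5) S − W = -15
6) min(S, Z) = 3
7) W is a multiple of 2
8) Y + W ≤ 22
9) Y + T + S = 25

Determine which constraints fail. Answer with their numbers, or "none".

Constraints 1, 5, and 6 do not hold.

1) S = 2 is not in {5, 4, 7, -1} — fails.
2) Y² + S² = 3² + 2² = 9 + 4 = 13 — holds.
3) W = 18 is even — holds.
4) |3 − 18| = 15; 15 ≤ 15 — holds.
5) S − W = 2 − 18 = -16, not -15 — fails.
6) min(2, 13) = 2, not 3 — fails.
7) 18 / 2 = 9, so 2 divides 18 — holds.
8) Y + W = 3 + 18 = 21; 21 ≤ 22 — holds.
9) Y + T + S = 3 + 20 + 2 = 25 — holds.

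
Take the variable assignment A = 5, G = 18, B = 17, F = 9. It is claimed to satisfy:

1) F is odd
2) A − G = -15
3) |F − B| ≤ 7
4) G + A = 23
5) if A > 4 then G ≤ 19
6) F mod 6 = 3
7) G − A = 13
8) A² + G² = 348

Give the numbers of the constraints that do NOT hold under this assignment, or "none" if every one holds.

1) F = 9 is odd  ✓
2) A − G = 5 − 18 = -13, not -15  ✗
3) |9 − 17| = 8; 8 > 7, exceeds bound 7  ✗
4) G + A = 18 + 5 = 23  ✓
5) A = 5 > 4, so we need G ≤ 19; G = 18 ≤ 19  ✓
6) 9 mod 6 = 3  ✓
7) G − A = 18 − 5 = 13  ✓
8) A² + G² = 5² + 18² = 25 + 324 = 349, not 348  ✗

Constraints 2, 3, and 8 do not hold.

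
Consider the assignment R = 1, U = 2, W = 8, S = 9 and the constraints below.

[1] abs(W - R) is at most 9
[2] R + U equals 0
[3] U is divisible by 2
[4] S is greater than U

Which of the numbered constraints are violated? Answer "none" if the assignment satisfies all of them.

[1] abs(8 - 1) = 7; 7 ≤ 9  ✔
[2] R + U = 1 + 2 = 3, not 0  ✘
[3] 2 / 2 = 1, so 2 divides 2  ✔
[4] S = 9, U = 2; 9 > 2  ✔

The assignment fails constraint 2.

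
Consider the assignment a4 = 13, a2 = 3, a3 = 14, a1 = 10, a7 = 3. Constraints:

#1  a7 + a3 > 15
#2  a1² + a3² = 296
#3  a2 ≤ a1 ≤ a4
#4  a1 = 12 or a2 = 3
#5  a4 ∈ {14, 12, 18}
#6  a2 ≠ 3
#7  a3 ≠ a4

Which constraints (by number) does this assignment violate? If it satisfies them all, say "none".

#1 a7 + a3 = 3 + 14 = 17; 17 > 15 — satisfied.
#2 a1² + a3² = 10² + 14² = 100 + 196 = 296 — satisfied.
#3 values 3 ≤ 10 ≤ 13 — satisfied.
#4 a1 = 10 ≠ 12, but a2 = 3 = 3 (second disjunct) — satisfied.
#5 a4 = 13 is not in {14, 12, 18} — violated.
#6 a2 = 3, but 3 is required to differ — violated.
#7 a3 = 14, a4 = 13; distinct — satisfied.

No — constraints 5, 6 are not satisfied.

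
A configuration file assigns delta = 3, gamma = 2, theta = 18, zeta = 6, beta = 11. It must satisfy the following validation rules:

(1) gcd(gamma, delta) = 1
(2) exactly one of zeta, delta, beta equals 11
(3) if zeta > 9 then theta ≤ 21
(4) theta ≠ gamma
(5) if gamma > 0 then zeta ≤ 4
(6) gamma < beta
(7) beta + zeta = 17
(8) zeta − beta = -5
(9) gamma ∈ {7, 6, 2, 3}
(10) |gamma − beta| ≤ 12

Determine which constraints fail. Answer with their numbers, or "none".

The assignment fails constraint 5.

(1) gcd(2, 3) = 1  ✔
(2) zeta=6, delta=3, beta=11; 1 of them equals 11  ✔
(3) zeta = 6, not > 9; antecedent false, conditional vacuously true  ✔
(4) theta = 18, gamma = 2; distinct  ✔
(5) gamma = 2 > 0, so we need zeta ≤ 4; but zeta = 6 > 4  ✘
(6) gamma = 2, beta = 11; 2 < 11  ✔
(7) beta + zeta = 11 + 6 = 17  ✔
(8) zeta − beta = 6 − 11 = -5  ✔
(9) gamma = 2 is in {7, 6, 2, 3}  ✔
(10) |2 − 11| = 9; 9 ≤ 12  ✔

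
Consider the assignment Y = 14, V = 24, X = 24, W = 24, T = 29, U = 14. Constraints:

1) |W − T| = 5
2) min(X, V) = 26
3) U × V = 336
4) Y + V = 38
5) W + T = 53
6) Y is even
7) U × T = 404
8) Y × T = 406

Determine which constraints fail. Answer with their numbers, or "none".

1) |24 − 29| = 5 — satisfied.
2) min(24, 24) = 24, not 26 — violated.
3) U × V = 14 × 24 = 336 — satisfied.
4) Y + V = 14 + 24 = 38 — satisfied.
5) W + T = 24 + 29 = 53 — satisfied.
6) Y = 14 is even — satisfied.
7) U × T = 14 × 29 = 406, not 404 — violated.
8) Y × T = 14 × 29 = 406 — satisfied.

Constraints 2 and 7 do not hold.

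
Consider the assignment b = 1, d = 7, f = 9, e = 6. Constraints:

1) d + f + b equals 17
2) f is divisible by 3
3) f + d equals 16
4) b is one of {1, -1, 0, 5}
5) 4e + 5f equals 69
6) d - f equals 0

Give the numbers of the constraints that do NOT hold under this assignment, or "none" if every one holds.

1) d + f + b = 7 + 9 + 1 = 17  yes
2) 9 / 3 = 3, so 3 divides 9  yes
3) f + d = 9 + 7 = 16  yes
4) b = 1 is in {1, -1, 0, 5}  yes
5) 4e + 5f = 4(6) + 5(9) = 69  yes
6) d - f = 7 - 9 = -2, not 0  no

No — constraint 6 is not satisfied.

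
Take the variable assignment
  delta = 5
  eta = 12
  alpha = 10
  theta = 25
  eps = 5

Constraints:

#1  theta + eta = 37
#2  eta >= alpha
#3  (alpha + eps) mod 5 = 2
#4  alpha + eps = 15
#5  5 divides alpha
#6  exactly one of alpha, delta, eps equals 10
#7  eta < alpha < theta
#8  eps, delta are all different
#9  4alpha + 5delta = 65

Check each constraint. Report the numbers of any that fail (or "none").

#1 theta + eta = 25 + 12 = 37  ✔
#2 eta = 12, alpha = 10; 12 ≥ 10  ✔
#3 alpha + eps = 15; 15 mod 5 = 0, not 2  ✘
#4 alpha + eps = 10 + 5 = 15  ✔
#5 10 / 5 = 2, so 5 divides 10  ✔
#6 alpha=10, delta=5, eps=5; 1 of them equals 10  ✔
#7 values 12, 10, 25; eta = 12 is not < alpha = 10  ✘
#8 eps = delta = 5, not all different  ✘
#9 4alpha + 5delta = 4(10) + 5(5) = 65  ✔

Constraints 3, 7, and 8 do not hold.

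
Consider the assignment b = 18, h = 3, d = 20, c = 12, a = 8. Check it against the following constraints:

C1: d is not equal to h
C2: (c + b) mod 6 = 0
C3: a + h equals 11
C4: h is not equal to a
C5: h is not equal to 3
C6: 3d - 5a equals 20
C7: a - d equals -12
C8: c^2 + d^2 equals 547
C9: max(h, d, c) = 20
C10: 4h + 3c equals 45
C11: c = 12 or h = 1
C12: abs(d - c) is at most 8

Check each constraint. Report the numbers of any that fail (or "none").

C1: d = 20, h = 3; distinct — holds.
C2: c + b = 30; 30 mod 6 = 0 — holds.
C3: a + h = 8 + 3 = 11 — holds.
C4: h = 3, a = 8; distinct — holds.
C5: h = 3, but 3 is required to differ — fails.
C6: 3d - 5a = 3(20) - 5(8) = 20 — holds.
C7: a - d = 8 - 20 = -12 — holds.
C8: c^2 + d^2 = 12^2 + 20^2 = 144 + 400 = 544, not 547 — fails.
C9: max(3, 20, 12) = 20 — holds.
C10: 4h + 3c = 4(3) + 3(12) = 48, not 45 — fails.
C11: c = 12 = 12 (first disjunct) — holds.
C12: abs(20 - 12) = 8; 8 ≤ 8 — holds.

Constraints 5, 8, and 10 do not hold.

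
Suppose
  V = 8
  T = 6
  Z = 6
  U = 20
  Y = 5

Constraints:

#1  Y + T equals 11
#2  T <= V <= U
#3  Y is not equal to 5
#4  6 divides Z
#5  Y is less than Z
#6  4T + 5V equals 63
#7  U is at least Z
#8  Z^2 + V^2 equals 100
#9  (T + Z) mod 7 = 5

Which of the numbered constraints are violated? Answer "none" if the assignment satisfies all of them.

The assignment fails constraints 3, 6.

#1 Y + T = 5 + 6 = 11  OK
#2 values 6 <= 8 <= 20  OK
#3 Y = 5, but 5 is required to differ  FAIL
#4 6 / 6 = 1, so 6 divides 6  OK
#5 Y = 5, Z = 6; 5 < 6  OK
#6 4T + 5V = 4(6) + 5(8) = 64, not 63  FAIL
#7 U = 20, Z = 6; 20 ≥ 6  OK
#8 Z^2 + V^2 = 6^2 + 8^2 = 36 + 64 = 100  OK
#9 T + Z = 12; 12 mod 7 = 5  OK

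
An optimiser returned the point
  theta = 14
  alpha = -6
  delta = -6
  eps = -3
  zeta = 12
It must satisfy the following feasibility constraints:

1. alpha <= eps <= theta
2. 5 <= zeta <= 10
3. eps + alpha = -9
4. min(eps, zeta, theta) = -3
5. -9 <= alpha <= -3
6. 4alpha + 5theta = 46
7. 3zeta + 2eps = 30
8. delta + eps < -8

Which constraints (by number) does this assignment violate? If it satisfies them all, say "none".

Constraint 2 is violated.

1. values -6 <= -3 <= 14  ✔
2. zeta = 12 is outside [5, 10]  ✘
3. eps + alpha = -3 + (-6) = -9  ✔
4. min(-3, 12, 14) = -3  ✔
5. alpha = -6 lies in [-9, -3]  ✔
6. 4alpha + 5theta = 4(-6) + 5(14) = 46  ✔
7. 3zeta + 2eps = 3(12) + 2(-3) = 30  ✔
8. delta + eps = -6 + (-3) = -9; -9 < -8  ✔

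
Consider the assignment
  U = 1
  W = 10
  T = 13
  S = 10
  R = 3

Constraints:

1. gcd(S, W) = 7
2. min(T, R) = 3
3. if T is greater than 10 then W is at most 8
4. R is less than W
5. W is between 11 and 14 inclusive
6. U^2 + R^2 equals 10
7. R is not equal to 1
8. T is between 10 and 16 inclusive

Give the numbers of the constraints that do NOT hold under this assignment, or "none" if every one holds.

1. gcd(10, 10) = 10, not 7  ✗
2. min(13, 3) = 3  ✓
3. T = 13 > 10, so we need W ≤ 8; but W = 10 > 8  ✗
4. R = 3, W = 10; 3 < 10  ✓
5. W = 10 is outside [11, 14]  ✗
6. U^2 + R^2 = 1^2 + 3^2 = 1 + 9 = 10  ✓
7. R = 3, and 3 ≠ 1  ✓
8. T = 13 lies in [10, 16]  ✓

Violated: 1, 3, 5.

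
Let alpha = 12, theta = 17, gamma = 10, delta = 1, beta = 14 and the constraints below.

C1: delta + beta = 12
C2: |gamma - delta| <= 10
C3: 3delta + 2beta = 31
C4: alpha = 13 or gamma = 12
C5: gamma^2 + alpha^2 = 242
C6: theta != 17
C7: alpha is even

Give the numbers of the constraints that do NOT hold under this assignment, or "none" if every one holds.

C1: delta + beta = 1 + 14 = 15, not 12 — violated.
C2: |10 - 1| = 9; 9 ≤ 10 — OK.
C3: 3delta + 2beta = 3(1) + 2(14) = 31 — OK.
C4: alpha = 12 ≠ 13 and gamma = 10 ≠ 12; both disjuncts false — violated.
C5: gamma^2 + alpha^2 = 10^2 + 12^2 = 100 + 144 = 244, not 242 — violated.
C6: theta = 17, but 17 is required to differ — violated.
C7: alpha = 12 is even — OK.

No — constraints 1, 4, 5, and 6 are not satisfied.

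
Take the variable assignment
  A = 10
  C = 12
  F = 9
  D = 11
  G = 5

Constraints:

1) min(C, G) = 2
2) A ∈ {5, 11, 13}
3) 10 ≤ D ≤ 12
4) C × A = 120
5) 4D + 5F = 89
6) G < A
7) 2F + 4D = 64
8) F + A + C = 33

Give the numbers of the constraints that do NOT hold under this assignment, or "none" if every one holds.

1) min(12, 5) = 5, not 2 — violated.
2) A = 10 is not in {5, 11, 13} — violated.
3) D = 11 lies in [10, 12] — OK.
4) C × A = 12 × 10 = 120 — OK.
5) 4D + 5F = 4(11) + 5(9) = 89 — OK.
6) G = 5, A = 10; 5 < 10 — OK.
7) 2F + 4D = 2(9) + 4(11) = 62, not 64 — violated.
8) F + A + C = 9 + 10 + 12 = 31, not 33 — violated.

Constraints 1, 2, 7, and 8 do not hold.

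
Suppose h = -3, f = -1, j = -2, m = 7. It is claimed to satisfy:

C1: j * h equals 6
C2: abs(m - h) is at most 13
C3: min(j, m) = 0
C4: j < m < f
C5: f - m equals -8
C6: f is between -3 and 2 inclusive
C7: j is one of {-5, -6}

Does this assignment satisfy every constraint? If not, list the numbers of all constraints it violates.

C1: j * h = -2 * (-3) = 6  holds
C2: abs(7 - (-3)) = 10; 10 ≤ 13  holds
C3: min(-2, 7) = -2, not 0  fails
C4: values -2, 7, -1; m = 7 is not < f = -1  fails
C5: f - m = -1 - 7 = -8  holds
C6: f = -1 lies in [-3, 2]  holds
C7: j = -2 is not in {-5, -6}  fails

The assignment fails constraints 3, 4, and 7.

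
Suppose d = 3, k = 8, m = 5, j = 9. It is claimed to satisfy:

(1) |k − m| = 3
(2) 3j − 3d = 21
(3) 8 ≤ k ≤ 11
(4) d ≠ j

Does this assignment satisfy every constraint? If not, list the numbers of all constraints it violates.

(1) |8 − 5| = 3  ✓
(2) 3j − 3d = 3(9) − 3(3) = 18, not 21  ✗
(3) k = 8 lies in [8, 11]  ✓
(4) d = 3, j = 9; distinct  ✓

Constraint 2 does not hold.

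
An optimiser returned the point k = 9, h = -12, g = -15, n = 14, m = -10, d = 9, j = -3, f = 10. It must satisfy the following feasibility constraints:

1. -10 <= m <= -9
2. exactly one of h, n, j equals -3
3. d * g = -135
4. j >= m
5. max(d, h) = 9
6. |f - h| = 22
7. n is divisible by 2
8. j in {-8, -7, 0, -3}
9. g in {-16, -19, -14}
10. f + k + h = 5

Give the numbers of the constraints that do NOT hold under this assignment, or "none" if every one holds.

No — constraints 9, 10 are not satisfied.

1. m = -10 lies in [-10, -9]  holds
2. h=-12, n=14, j=-3; 1 of them equals -3  holds
3. d * g = 9 * (-15) = -135  holds
4. j = -3, m = -10; -3 ≥ -10  holds
5. max(9, -12) = 9  holds
6. |10 - (-12)| = 22  holds
7. 14 / 2 = 7, so 2 divides 14  holds
8. j = -3 is in {-8, -7, 0, -3}  holds
9. g = -15 is not in {-16, -19, -14}  fails
10. f + k + h = 10 + 9 + (-12) = 7, not 5  fails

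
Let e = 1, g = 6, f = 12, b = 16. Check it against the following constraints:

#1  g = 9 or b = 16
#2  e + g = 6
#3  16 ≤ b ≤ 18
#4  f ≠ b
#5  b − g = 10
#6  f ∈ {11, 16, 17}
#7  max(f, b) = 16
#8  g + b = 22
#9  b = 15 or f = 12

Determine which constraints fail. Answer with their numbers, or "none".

Violated: 2 and 6.

#1 g = 6 ≠ 9, but b = 16 = 16 (second disjunct) — holds.
#2 e + g = 1 + 6 = 7, not 6 — does not hold.
#3 b = 16 lies in [16, 18] — holds.
#4 f = 12, b = 16; distinct — holds.
#5 b − g = 16 − 6 = 10 — holds.
#6 f = 12 is not in {11, 16, 17} — does not hold.
#7 max(12, 16) = 16 — holds.
#8 g + b = 6 + 16 = 22 — holds.
#9 b = 16 ≠ 15, but f = 12 = 12 (second disjunct) — holds.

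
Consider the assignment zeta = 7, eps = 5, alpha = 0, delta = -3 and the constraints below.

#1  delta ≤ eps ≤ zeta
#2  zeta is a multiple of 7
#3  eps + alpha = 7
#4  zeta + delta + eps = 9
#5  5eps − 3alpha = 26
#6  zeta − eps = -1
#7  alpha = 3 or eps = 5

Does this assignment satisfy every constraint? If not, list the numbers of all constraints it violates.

#1 values -3 ≤ 5 ≤ 7  yes
#2 7 / 7 = 1, so 7 divides 7  yes
#3 eps + alpha = 5 + 0 = 5, not 7  no
#4 zeta + delta + eps = 7 + (-3) + 5 = 9  yes
#5 5eps − 3alpha = 5(5) − 3(0) = 25, not 26  no
#6 zeta − eps = 7 − 5 = 2, not -1  no
#7 alpha = 0 ≠ 3, but eps = 5 = 5 (second disjunct)  yes

Constraints 3, 5, and 6 are violated.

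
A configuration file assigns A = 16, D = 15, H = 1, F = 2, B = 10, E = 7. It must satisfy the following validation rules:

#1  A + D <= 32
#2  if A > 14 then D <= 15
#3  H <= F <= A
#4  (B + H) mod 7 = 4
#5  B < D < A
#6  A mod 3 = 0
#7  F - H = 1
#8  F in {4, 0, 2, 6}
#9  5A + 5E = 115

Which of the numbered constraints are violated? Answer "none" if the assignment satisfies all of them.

No — constraint 6 is not satisfied.

#1 A + D = 16 + 15 = 31; 31 ≤ 32 — holds.
#2 A = 16 > 14, so we need D ≤ 15; D = 15 ≤ 15 — holds.
#3 values 1 <= 2 <= 16 — holds.
#4 B + H = 11; 11 mod 7 = 4 — holds.
#5 values 10 < 15 < 16 — holds.
#6 16 mod 3 = 1, not 0 — fails.
#7 F - H = 2 - 1 = 1 — holds.
#8 F = 2 is in {4, 0, 2, 6} — holds.
#9 5A + 5E = 5(16) + 5(7) = 115 — holds.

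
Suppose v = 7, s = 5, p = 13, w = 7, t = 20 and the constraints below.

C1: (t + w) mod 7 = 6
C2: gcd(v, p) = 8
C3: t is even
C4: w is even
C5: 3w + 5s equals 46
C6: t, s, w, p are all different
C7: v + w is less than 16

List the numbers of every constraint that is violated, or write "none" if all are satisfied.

C1: t + w = 27; 27 mod 7 = 6  true
C2: gcd(7, 13) = 1, not 8  false
C3: t = 20 is even  true
C4: w = 7 is odd  false
C5: 3w + 5s = 3(7) + 5(5) = 46  true
C6: values 20, 5, 7, 13 are pairwise distinct  true
C7: v + w = 7 + 7 = 14; 14 < 16  true

Constraints 2 and 4 do not hold.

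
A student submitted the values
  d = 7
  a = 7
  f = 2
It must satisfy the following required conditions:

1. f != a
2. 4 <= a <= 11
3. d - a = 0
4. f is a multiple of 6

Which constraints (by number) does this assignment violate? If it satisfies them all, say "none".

The assignment fails constraint 4.

1. f = 2, a = 7; distinct — satisfied.
2. a = 7 lies in [4, 11] — satisfied.
3. d - a = 7 - 7 = 0 — satisfied.
4. 2 = 6*0 + 2, so 6 does not divide 2 — violated.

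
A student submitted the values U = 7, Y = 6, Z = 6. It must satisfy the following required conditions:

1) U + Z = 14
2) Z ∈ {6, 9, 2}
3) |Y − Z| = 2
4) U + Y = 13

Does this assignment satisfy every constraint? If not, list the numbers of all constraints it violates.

1) U + Z = 7 + 6 = 13, not 14  false
2) Z = 6 is in {6, 9, 2}  true
3) |6 − 6| = 0, not 2  false
4) U + Y = 7 + 6 = 13  true

The assignment fails constraints 1 and 3.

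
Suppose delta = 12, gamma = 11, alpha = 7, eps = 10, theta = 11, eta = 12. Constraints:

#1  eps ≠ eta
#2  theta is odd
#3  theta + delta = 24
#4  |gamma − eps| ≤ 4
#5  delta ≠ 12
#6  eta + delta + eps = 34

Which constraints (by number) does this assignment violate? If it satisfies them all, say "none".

Constraints 3, 5 do not hold.

#1 eps = 10, eta = 12; distinct  true
#2 theta = 11 is odd  true
#3 theta + delta = 11 + 12 = 23, not 24  false
#4 |11 − 10| = 1; 1 ≤ 4  true
#5 delta = 12, but 12 is required to differ  false
#6 eta + delta + eps = 12 + 12 + 10 = 34  true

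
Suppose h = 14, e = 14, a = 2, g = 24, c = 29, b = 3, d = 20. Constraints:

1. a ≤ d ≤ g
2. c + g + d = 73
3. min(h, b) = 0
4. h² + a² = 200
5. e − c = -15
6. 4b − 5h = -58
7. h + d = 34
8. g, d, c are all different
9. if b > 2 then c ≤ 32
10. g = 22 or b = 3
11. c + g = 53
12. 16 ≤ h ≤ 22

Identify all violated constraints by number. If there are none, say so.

Constraints 3, 12 are violated.

1. values 2 ≤ 20 ≤ 24  holds
2. c + g + d = 29 + 24 + 20 = 73  holds
3. min(14, 3) = 3, not 0  fails
4. h² + a² = 14² + 2² = 196 + 4 = 200  holds
5. e − c = 14 − 29 = -15  holds
6. 4b − 5h = 4(3) − 5(14) = -58  holds
7. h + d = 14 + 20 = 34  holds
8. values 24, 20, 29 are pairwise distinct  holds
9. b = 3 > 2, so we need c ≤ 32; c = 29 ≤ 32  holds
10. g = 24 ≠ 22, but b = 3 = 3 (second disjunct)  holds
11. c + g = 29 + 24 = 53  holds
12. h = 14 is outside [16, 22]  fails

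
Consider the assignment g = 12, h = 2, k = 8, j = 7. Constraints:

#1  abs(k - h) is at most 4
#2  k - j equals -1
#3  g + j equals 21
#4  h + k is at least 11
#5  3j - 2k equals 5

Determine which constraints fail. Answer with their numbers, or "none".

#1 abs(8 - 2) = 6; 6 > 4, exceeds bound 4  ✘
#2 k - j = 8 - 7 = 1, not -1  ✘
#3 g + j = 12 + 7 = 19, not 21  ✘
#4 h + k = 2 + 8 = 10; 10 < 11, bound 11 not met  ✘
#5 3j - 2k = 3(7) - 2(8) = 5  ✔

Constraints 1, 2, 3, and 4 are violated.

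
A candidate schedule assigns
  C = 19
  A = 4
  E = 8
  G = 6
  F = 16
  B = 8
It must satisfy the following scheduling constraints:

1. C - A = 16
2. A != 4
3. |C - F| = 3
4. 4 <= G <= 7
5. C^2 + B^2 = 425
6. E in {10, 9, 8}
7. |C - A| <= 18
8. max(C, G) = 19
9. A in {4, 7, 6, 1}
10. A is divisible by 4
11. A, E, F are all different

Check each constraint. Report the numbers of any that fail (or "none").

Constraints 1, 2 are violated.

1. C - A = 19 - 4 = 15, not 16 — fails.
2. A = 4, but 4 is required to differ — fails.
3. |19 - 16| = 3 — holds.
4. G = 6 lies in [4, 7] — holds.
5. C^2 + B^2 = 19^2 + 8^2 = 361 + 64 = 425 — holds.
6. E = 8 is in {10, 9, 8} — holds.
7. |19 - 4| = 15; 15 ≤ 18 — holds.
8. max(19, 6) = 19 — holds.
9. A = 4 is in {4, 7, 6, 1} — holds.
10. 4 / 4 = 1, so 4 divides 4 — holds.
11. values 4, 8, 16 are pairwise distinct — holds.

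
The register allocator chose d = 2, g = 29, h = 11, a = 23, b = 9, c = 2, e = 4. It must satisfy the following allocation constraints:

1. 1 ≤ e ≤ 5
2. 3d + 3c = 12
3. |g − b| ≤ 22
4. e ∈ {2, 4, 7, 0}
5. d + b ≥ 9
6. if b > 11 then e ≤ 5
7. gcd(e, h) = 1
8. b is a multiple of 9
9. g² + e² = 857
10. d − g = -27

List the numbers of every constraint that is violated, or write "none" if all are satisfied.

1. e = 4 lies in [1, 5]  ✓
2. 3d + 3c = 3(2) + 3(2) = 12  ✓
3. |29 − 9| = 20; 20 ≤ 22  ✓
4. e = 4 is in {2, 4, 7, 0}  ✓
5. d + b = 2 + 9 = 11; 11 ≥ 9  ✓
6. b = 9, not > 11; antecedent false, conditional vacuously true  ✓
7. gcd(4, 11) = 1  ✓
8. 9 / 9 = 1, so 9 divides 9  ✓
9. g² + e² = 29² + 4² = 841 + 16 = 857  ✓
10. d − g = 2 − 29 = -27  ✓

None — every constraint holds.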